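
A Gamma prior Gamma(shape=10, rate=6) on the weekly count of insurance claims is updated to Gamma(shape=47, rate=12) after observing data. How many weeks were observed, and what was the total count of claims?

n = 6 weeks with total 37 claims

Gamma–Poisson conjugacy: posterior shape = α + Σxᵢ, posterior rate = β + n.
Matching: Σxᵢ = 47 − 10 = 37 and n = 12 − 6 = 6.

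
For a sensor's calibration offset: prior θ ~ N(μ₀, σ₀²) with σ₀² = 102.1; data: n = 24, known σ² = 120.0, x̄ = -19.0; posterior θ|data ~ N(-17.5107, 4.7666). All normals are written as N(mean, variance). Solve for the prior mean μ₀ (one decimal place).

The posterior mean is a precision-weighted average: μ_n = (τ₀μ₀ + τ_data·x̄)/(τ₀+τ_data), with τ₀=1/σ₀² and τ_data=n/σ².
Here τ₀ = 1/102.1 = 0.009794 and τ_data = 24/120.0 = 0.200000, so τ_n = 0.209794.
Rearranging for μ₀: μ₀ = (μ_n·τ_n − τ_data·x̄)/τ₀ = (-17.5107·0.209794 − 0.200000·-19.0) / 0.009794 = 0.126360/0.009794 ≈ 12.9.

μ₀ = 12.9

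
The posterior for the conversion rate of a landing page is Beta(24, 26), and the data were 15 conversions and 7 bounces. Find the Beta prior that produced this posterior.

Beta(9, 19)

Under Beta–binomial conjugacy the posterior parameters are (a+s, b+f).
So a = 24 − 15 = 9 and b = 26 − 7 = 19.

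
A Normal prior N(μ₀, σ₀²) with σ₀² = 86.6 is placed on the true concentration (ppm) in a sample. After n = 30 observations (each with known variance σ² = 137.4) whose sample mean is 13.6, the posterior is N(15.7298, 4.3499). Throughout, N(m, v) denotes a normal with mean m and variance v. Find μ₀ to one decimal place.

μ₀ = 56.0

With known observation variance, the Normal–Normal posterior has precision τ_n = τ₀ + n/σ² and mean μ_n = (τ₀μ₀ + (n/σ²)x̄)/τ_n.
Here τ₀ = 1/86.6 = 0.011547 and τ_data = 30/137.4 = 0.218341, so τ_n = 0.229888.
Rearranging for μ₀: μ₀ = (μ_n·τ_n − τ_data·x̄)/τ₀ = (15.7298·0.229888 − 0.218341·13.6) / 0.011547 = 0.646655/0.011547 ≈ 56.0.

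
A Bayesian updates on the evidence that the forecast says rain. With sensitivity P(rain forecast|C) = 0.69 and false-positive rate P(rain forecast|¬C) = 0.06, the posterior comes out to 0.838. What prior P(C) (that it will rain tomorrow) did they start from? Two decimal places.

In odds form, posterior odds = prior odds × likelihood ratio, so prior odds = posterior odds ÷ LR.
Posterior odds = 0.838/(1−0.838) = 5.1728. LR = 0.69/0.06 = 11.5000.
Prior odds = 5.1728/11.5000 = 0.4498, so P(C) = 0.4498/(1+0.4498) ≈ 0.31.

P(C) = 0.31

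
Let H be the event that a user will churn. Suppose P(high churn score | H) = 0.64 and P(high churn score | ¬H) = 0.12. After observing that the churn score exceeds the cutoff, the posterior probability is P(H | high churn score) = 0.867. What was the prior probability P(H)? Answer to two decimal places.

P(H) = 0.55

Bayes' rule in odds form gives O(H|E) = O(H)·[P(E|H)/P(E|¬H)], hence O(H) = O(H|E)/LR.
Posterior odds = 0.867/(1−0.867) = 6.5188. LR = 0.64/0.12 = 5.3333.
Prior odds = 6.5188/5.3333 = 1.2223, so P(H) = 1.2223/(1+1.2223) ≈ 0.55.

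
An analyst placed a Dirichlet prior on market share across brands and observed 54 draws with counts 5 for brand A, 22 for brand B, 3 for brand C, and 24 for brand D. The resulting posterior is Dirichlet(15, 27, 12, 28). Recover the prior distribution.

Dirichlet(10, 5, 9, 4)

For a Dirichlet(α) prior with multinomial counts c, the posterior is Dirichlet(α + c) componentwise.
Subtract each count from the matching posterior parameter: 15−5=10, 27−22=5, 12−3=9, 28−24=4.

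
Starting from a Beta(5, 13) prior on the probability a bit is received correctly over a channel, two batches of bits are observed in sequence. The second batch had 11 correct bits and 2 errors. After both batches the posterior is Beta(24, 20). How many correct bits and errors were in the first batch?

Because Beta–binomial updating is additive in the counts, the combined data contributed (α_post−α_prior, β_post−β_prior) successes and failures.
Total across both batches: 24−5=19 correct bits, 20−13=7 errors.
Subtract the second batch: 19−11=8 correct bits and 7−2=5 errors.

8 correct bits and 5 errors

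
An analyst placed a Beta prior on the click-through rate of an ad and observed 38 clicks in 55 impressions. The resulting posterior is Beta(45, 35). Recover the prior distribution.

Under Beta–binomial conjugacy the posterior parameters are (a+s, b+f).
So a = 45 − 38 = 7 and b = 35 − 17 = 18.

Beta(7, 18)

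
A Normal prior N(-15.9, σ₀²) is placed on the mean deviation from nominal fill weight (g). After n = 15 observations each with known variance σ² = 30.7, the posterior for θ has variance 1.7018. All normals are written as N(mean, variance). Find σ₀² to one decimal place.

σ₀² = 10.1

Posterior precision equals prior precision plus data precision: 1/σ_n² = 1/σ₀² + n/σ².
So 1/σ₀² = 1/1.7018 − 15/30.7 = 0.587613 − 0.488599 = 0.099014.
Hence σ₀² = 1/0.099014 ≈ 10.1.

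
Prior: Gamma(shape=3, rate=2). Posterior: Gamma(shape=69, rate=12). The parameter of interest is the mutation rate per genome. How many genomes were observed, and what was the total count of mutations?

A Gamma(α, β) prior (rate parametrization) on a Poisson rate with n observations summing to S gives posterior Gamma(α+S, β+n).
Matching: Σxᵢ = 69 − 3 = 66 and n = 12 − 2 = 10.

n = 10 genomes with total 66 mutations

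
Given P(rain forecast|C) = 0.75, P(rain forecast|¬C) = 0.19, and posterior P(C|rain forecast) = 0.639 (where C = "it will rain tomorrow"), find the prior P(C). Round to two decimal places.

In odds form, posterior odds = prior odds × likelihood ratio, so prior odds = posterior odds ÷ LR.
Posterior odds = 0.639/(1−0.639) = 1.7701. LR = 0.75/0.19 = 3.9474.
Prior odds = 1.7701/3.9474 = 0.4484, so P(C) = 0.4484/(1+0.4484) ≈ 0.31.

P(C) = 0.31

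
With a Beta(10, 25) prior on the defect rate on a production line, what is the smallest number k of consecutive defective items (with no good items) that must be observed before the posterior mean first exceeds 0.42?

k = 9

After k defective items and 0 good items the posterior is Beta(10+k, 25), with mean (10+k)/(10+25+k).
Set (10+k)/(35+k) > 0.42 and solve: k > (0.42·35 − 10)/(1 − 0.42) = 8.103.
The smallest integer exceeding 8.103 is 9, and checking k=9: (19)/(44) = 0.4318 > 0.42.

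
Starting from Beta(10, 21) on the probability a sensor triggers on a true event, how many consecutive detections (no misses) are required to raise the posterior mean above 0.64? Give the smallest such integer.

After k detections and 0 misses the posterior is Beta(10+k, 21), with mean (10+k)/(10+21+k).
Set (10+k)/(31+k) > 0.64 and solve: k > (0.64·31 − 10)/(1 − 0.64) = 27.333.
The smallest integer exceeding 27.333 is 28, and checking k=28: (38)/(59) = 0.6441 > 0.64.

k = 28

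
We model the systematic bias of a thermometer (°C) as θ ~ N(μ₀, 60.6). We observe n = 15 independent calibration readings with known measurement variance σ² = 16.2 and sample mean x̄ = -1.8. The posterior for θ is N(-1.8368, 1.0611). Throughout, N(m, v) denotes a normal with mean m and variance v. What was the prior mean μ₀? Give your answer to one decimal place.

μ₀ = -3.9

With known observation variance, the Normal–Normal posterior has precision τ_n = τ₀ + n/σ² and mean μ_n = (τ₀μ₀ + (n/σ²)x̄)/τ_n.
Here τ₀ = 1/60.6 = 0.016502 and τ_data = 15/16.2 = 0.925926, so τ_n = 0.942428.
Rearranging for μ₀: μ₀ = (μ_n·τ_n − τ_data·x̄)/τ₀ = (-1.8368·0.942428 − 0.925926·-1.8) / 0.016502 = -0.064385/0.016502 ≈ -3.9.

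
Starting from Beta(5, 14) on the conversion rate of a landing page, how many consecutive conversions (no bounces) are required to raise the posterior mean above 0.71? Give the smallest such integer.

After k conversions and 0 bounces the posterior is Beta(5+k, 14), with mean (5+k)/(5+14+k).
Set (5+k)/(19+k) > 0.71 and solve: k > (0.71·19 − 5)/(1 − 0.71) = 29.276.
The smallest integer exceeding 29.276 is 30, and checking k=30: (35)/(49) = 0.7143 > 0.71.

k = 30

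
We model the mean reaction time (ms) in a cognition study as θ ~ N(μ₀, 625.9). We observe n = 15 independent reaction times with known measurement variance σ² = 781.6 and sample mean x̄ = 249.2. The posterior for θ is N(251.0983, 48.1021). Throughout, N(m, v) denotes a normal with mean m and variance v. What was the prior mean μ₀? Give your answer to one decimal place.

μ₀ = 273.9

The posterior mean is a precision-weighted average: μ_n = (τ₀μ₀ + τ_data·x̄)/(τ₀+τ_data), with τ₀=1/σ₀² and τ_data=n/σ².
Here τ₀ = 1/625.9 = 0.001598 and τ_data = 15/781.6 = 0.019191, so τ_n = 0.020789.
Rearranging for μ₀: μ₀ = (μ_n·τ_n − τ_data·x̄)/τ₀ = (251.0983·0.020789 − 0.019191·249.2) / 0.001598 = 0.437685/0.001598 ≈ 273.9.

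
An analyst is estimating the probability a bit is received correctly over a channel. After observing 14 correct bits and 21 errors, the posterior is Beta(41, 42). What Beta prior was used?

Beta(27, 21)

Beta is conjugate to the binomial likelihood: posterior = Beta(a+s, b+f).
Subtract the data counts: 41−14=27, 42−21=21.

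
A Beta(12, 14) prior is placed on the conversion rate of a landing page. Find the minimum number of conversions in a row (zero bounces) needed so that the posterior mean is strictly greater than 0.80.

After k conversions and 0 bounces the posterior is Beta(12+k, 14), with mean (12+k)/(12+14+k).
Set (12+k)/(26+k) > 0.80 and solve: k > (0.80·26 − 12)/(1 − 0.80) = 44.000.
The smallest integer exceeding 44.000 is 45, and checking k=45: (57)/(71) = 0.8028 > 0.80.

k = 45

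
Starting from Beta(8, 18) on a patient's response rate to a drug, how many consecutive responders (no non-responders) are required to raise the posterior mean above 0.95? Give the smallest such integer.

After k responders and 0 non-responders the posterior is Beta(8+k, 18), with mean (8+k)/(8+18+k).
Set (8+k)/(26+k) > 0.95 and solve: k > (0.95·26 − 8)/(1 − 0.95) = 334.000.
The smallest integer exceeding 334.000 is 335.

k = 335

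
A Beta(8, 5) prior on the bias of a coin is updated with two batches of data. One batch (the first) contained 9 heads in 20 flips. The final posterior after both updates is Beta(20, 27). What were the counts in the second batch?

Sequential conjugate updates are equivalent to a single update on the pooled data, so total successes = posterior α − prior α and total failures = posterior β − prior β.
Total across both batches: 20−8=12 heads, 27−5=22 tails.
Subtract the first batch: 12−9=3 heads and 22−11=11 tails.

3 heads and 11 tails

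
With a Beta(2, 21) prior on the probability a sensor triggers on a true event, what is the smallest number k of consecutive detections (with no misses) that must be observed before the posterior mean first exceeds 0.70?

After k detections and 0 misses the posterior is Beta(2+k, 21), with mean (2+k)/(2+21+k).
Set (2+k)/(23+k) > 0.70 and solve: k > (0.70·23 − 2)/(1 − 0.70) = 47.000.
The smallest integer exceeding 47.000 is 48.

k = 48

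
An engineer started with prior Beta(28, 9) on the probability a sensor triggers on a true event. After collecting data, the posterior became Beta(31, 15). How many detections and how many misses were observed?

3 detections and 6 misses

A Beta(a, b) prior with s successes and f failures in binomial data gives a Beta(a+s, b+f) posterior.
Match parameters: s=31−28=3, f=15−9=6.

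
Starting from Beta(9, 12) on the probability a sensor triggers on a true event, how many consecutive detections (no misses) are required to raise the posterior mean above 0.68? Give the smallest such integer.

After k detections and 0 misses the posterior is Beta(9+k, 12), with mean (9+k)/(9+12+k).
Set (9+k)/(21+k) > 0.68 and solve: k > (0.68·21 − 9)/(1 − 0.68) = 16.500.
The smallest integer exceeding 16.500 is 17, and checking k=17: (26)/(38) = 0.6842 > 0.68.

k = 17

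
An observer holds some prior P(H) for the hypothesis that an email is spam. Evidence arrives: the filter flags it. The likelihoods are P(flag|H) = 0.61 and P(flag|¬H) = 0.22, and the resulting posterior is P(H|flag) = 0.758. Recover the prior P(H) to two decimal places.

P(H) = 0.53

In odds form, posterior odds = prior odds × likelihood ratio, so prior odds = posterior odds ÷ LR.
Posterior odds = 0.758/(1−0.758) = 3.1322. LR = 0.61/0.22 = 2.7727.
Prior odds = 3.1322/2.7727 = 1.1297, so P(H) = 1.1297/(1+1.1297) ≈ 0.53.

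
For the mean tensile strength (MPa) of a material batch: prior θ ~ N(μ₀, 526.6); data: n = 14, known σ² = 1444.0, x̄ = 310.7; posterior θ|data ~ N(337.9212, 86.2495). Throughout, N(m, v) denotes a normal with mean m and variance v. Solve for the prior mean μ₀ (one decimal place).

μ₀ = 476.9

With known observation variance, the Normal–Normal posterior has precision τ_n = τ₀ + n/σ² and mean μ_n = (τ₀μ₀ + (n/σ²)x̄)/τ_n.
Here τ₀ = 1/526.6 = 0.001899 and τ_data = 14/1444.0 = 0.009695, so τ_n = 0.011594.
Rearranging for μ₀: μ₀ = (μ_n·τ_n − τ_data·x̄)/τ₀ = (337.9212·0.011594 − 0.009695·310.7) / 0.001899 = 0.905622/0.001899 ≈ 476.9.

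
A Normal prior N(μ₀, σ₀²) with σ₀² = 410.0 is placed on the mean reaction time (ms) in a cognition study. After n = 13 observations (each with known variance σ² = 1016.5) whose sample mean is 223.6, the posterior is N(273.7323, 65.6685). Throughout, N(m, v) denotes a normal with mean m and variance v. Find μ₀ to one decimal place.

With known observation variance, the Normal–Normal posterior has precision τ_n = τ₀ + n/σ² and mean μ_n = (τ₀μ₀ + (n/σ²)x̄)/τ_n.
Here τ₀ = 1/410.0 = 0.002439 and τ_data = 13/1016.5 = 0.012789, so τ_n = 0.015228.
Rearranging for μ₀: μ₀ = (μ_n·τ_n − τ_data·x̄)/τ₀ = (273.7323·0.015228 − 0.012789·223.6) / 0.002439 = 1.308775/0.002439 ≈ 536.6.

μ₀ = 536.6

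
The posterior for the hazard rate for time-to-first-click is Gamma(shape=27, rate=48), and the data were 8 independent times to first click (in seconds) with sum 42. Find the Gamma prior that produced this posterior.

Gamma(shape=19, rate=6)

For an exponential likelihood with a Gamma(α, β) prior on the rate, n observations with total T give posterior Gamma(α+n, β+T).
So α = 27 − 8 = 19 and β = 48 − 42 = 6.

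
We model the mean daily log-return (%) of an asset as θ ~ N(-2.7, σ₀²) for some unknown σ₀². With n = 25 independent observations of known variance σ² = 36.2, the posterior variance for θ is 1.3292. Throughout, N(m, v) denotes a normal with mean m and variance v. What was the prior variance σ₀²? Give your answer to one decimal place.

Posterior precision equals prior precision plus data precision: 1/σ_n² = 1/σ₀² + n/σ².
So 1/σ₀² = 1/1.3292 − 25/36.2 = 0.752332 − 0.690608 = 0.061724.
Hence σ₀² = 1/0.061724 ≈ 16.2.

σ₀² = 16.2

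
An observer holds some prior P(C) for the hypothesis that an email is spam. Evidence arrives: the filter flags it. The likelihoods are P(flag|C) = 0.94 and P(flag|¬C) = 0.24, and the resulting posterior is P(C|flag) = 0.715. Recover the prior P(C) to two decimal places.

P(C) = 0.39

Bayes' rule in odds form gives O(C|E) = O(C)·[P(E|C)/P(E|¬C)], hence O(C) = O(C|E)/LR.
Posterior odds = 0.715/(1−0.715) = 2.5088. LR = 0.94/0.24 = 3.9167.
Prior odds = 2.5088/3.9167 = 0.6405, so P(C) = 0.6405/(1+0.6405) ≈ 0.39.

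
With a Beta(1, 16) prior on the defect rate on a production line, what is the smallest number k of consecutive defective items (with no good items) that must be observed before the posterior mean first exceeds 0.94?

After k defective items and 0 good items the posterior is Beta(1+k, 16), with mean (1+k)/(1+16+k).
Set (1+k)/(17+k) > 0.94 and solve: k > (0.94·17 − 1)/(1 − 0.94) = 249.667.
The smallest integer exceeding 249.667 is 250, and checking k=250: (251)/(267) = 0.9401 > 0.94.

k = 250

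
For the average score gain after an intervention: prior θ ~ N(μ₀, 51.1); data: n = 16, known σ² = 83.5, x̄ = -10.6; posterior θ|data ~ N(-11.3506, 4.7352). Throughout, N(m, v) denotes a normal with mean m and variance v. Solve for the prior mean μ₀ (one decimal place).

The posterior mean is a precision-weighted average: μ_n = (τ₀μ₀ + τ_data·x̄)/(τ₀+τ_data), with τ₀=1/σ₀² and τ_data=n/σ².
Here τ₀ = 1/51.1 = 0.019569 and τ_data = 16/83.5 = 0.191617, so τ_n = 0.211186.
Rearranging for μ₀: μ₀ = (μ_n·τ_n − τ_data·x̄)/τ₀ = (-11.3506·0.211186 − 0.191617·-10.6) / 0.019569 = -0.365948/0.019569 ≈ -18.7.

μ₀ = -18.7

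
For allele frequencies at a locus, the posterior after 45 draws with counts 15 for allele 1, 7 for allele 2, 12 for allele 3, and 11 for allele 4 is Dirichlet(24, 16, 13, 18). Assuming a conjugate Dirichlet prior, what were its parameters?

For a Dirichlet(α) prior with multinomial counts c, the posterior is Dirichlet(α + c) componentwise.
Subtract each count from the matching posterior parameter: 24−15=9, 16−7=9, 13−12=1, 18−11=7.

Dirichlet(9, 9, 1, 7)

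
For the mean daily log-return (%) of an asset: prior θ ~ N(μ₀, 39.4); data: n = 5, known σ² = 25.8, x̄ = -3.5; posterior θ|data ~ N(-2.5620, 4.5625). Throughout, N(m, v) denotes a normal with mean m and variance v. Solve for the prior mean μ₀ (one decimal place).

With known observation variance, the Normal–Normal posterior has precision τ_n = τ₀ + n/σ² and mean μ_n = (τ₀μ₀ + (n/σ²)x̄)/τ_n.
Here τ₀ = 1/39.4 = 0.025381 and τ_data = 5/25.8 = 0.193798, so τ_n = 0.219179.
Rearranging for μ₀: μ₀ = (μ_n·τ_n − τ_data·x̄)/τ₀ = (-2.5620·0.219179 − 0.193798·-3.5) / 0.025381 = 0.116756/0.025381 ≈ 4.6.

μ₀ = 4.6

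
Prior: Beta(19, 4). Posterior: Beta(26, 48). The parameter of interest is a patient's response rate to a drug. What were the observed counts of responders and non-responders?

Beta is conjugate to the binomial likelihood: posterior = Beta(a+s, b+f).
So s = 26 − 19 = 7 and f = 48 − 4 = 44.

7 responders and 44 non-responders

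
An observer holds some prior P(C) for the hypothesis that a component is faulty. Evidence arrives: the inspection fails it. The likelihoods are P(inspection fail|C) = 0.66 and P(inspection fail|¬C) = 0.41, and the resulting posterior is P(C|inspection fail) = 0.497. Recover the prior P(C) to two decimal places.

Bayes' rule in odds form gives O(C|E) = O(C)·[P(E|C)/P(E|¬C)], hence O(C) = O(C|E)/LR.
Posterior odds = 0.497/(1−0.497) = 0.9881. LR = 0.66/0.41 = 1.6098.
Prior odds = 0.9881/1.6098 = 0.6138, so P(C) = 0.6138/(1+0.6138) ≈ 0.38.

P(C) = 0.38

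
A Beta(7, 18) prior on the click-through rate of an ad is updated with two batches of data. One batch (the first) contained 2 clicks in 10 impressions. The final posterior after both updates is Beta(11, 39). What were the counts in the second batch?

Sequential conjugate updates are equivalent to a single update on the pooled data, so total successes = posterior α − prior α and total failures = posterior β − prior β.
Total across both batches: 11−7=4 clicks, 39−18=21 non-clicks.
Subtract the first batch: 4−2=2 clicks and 21−8=13 non-clicks.

2 clicks and 13 non-clicks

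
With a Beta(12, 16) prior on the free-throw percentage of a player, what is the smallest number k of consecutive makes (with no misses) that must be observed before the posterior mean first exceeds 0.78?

k = 45

After k makes and 0 misses the posterior is Beta(12+k, 16), with mean (12+k)/(12+16+k).
Set (12+k)/(28+k) > 0.78 and solve: k > (0.78·28 − 12)/(1 − 0.78) = 44.727.
The smallest integer exceeding 44.727 is 45.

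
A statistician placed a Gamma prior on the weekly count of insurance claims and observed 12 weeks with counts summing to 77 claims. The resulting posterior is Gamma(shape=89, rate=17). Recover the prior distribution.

Gamma(shape=12, rate=5)

Gamma–Poisson conjugacy: posterior shape = α + Σxᵢ, posterior rate = β + n.
So α = 89 − 77 = 12 and β = 17 − 12 = 5.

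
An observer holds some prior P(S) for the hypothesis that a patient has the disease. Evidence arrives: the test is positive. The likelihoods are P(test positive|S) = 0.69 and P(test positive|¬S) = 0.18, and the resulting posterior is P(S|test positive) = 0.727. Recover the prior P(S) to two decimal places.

P(S) = 0.41

Bayes' rule in odds form gives O(S|E) = O(S)·[P(E|S)/P(E|¬S)], hence O(S) = O(S|E)/LR.
Posterior odds = 0.727/(1−0.727) = 2.6630. LR = 0.69/0.18 = 3.8333.
Prior odds = 2.6630/3.8333 = 0.6947, so P(S) = 0.6947/(1+0.6947) ≈ 0.41.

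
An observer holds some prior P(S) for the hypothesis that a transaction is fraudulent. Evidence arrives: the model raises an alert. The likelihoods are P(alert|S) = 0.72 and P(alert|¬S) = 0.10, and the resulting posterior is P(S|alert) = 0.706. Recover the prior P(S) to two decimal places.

P(S) = 0.25

Bayes' rule in odds form gives O(S|E) = O(S)·[P(E|S)/P(E|¬S)], hence O(S) = O(S|E)/LR.
Posterior odds = 0.706/(1−0.706) = 2.4014. LR = 0.72/0.10 = 7.2000.
Prior odds = 2.4014/7.2000 = 0.3335, so P(S) = 0.3335/(1+0.3335) ≈ 0.25.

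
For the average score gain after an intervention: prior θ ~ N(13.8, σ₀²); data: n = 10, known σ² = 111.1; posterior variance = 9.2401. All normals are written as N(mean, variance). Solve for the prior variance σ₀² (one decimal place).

σ₀² = 54.9

Posterior precision equals prior precision plus data precision: 1/σ_n² = 1/σ₀² + n/σ².
So 1/σ₀² = 1/9.2401 − 10/111.1 = 0.108224 − 0.090009 = 0.018215.
Hence σ₀² = 1/0.018215 ≈ 54.9.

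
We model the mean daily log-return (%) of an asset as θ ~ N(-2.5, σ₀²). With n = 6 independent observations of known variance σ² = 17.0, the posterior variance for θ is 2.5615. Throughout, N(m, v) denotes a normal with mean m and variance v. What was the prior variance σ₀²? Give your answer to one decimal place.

For the Normal–Normal model with known σ², precisions add: τ_n = τ₀ + n/σ².
So 1/σ₀² = 1/2.5615 − 6/17.0 = 0.390396 − 0.352941 = 0.037455.
Hence σ₀² = 1/0.037455 ≈ 26.7.

σ₀² = 26.7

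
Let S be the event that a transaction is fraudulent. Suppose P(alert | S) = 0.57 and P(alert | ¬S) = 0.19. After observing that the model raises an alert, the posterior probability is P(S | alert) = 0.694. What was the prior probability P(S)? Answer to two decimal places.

Bayes' rule in odds form gives O(S|E) = O(S)·[P(E|S)/P(E|¬S)], hence O(S) = O(S|E)/LR.
Posterior odds = 0.694/(1−0.694) = 2.2680. LR = 0.57/0.19 = 3.0000.
Prior odds = 2.2680/3.0000 = 0.7560, so P(S) = 0.7560/(1+0.7560) ≈ 0.43.

P(S) = 0.43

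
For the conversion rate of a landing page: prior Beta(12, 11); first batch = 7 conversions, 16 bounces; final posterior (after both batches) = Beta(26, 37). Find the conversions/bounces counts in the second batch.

Sequential conjugate updates are equivalent to a single update on the pooled data, so total successes = posterior α − prior α and total failures = posterior β − prior β.
Total across both batches: 26−12=14 conversions, 37−11=26 bounces.
Subtract the first batch: 14−7=7 conversions and 26−16=10 bounces.

7 conversions and 10 bounces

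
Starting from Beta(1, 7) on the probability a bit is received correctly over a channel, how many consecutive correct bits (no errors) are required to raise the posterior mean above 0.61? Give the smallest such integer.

After k correct bits and 0 errors the posterior is Beta(1+k, 7), with mean (1+k)/(1+7+k).
Set (1+k)/(8+k) > 0.61 and solve: k > (0.61·8 − 1)/(1 − 0.61) = 9.949.
The smallest integer exceeding 9.949 is 10, and checking k=10: (11)/(18) = 0.6111 > 0.61.

k = 10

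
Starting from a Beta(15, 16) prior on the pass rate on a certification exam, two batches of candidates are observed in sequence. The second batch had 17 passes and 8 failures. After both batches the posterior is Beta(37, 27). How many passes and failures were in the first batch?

Because Beta–binomial updating is additive in the counts, the combined data contributed (α_post−α_prior, β_post−β_prior) successes and failures.
Total across both batches: 37−15=22 passes, 27−16=11 failures.
Subtract the second batch: 22−17=5 passes and 11−8=3 failures.

5 passes and 3 failures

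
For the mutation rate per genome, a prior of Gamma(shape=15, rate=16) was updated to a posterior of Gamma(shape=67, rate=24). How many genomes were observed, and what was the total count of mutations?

n = 8 genomes with total 52 mutations

Gamma–Poisson conjugacy: posterior shape = α + Σxᵢ, posterior rate = β + n.
Matching: Σxᵢ = 67 − 15 = 52 and n = 24 − 16 = 8.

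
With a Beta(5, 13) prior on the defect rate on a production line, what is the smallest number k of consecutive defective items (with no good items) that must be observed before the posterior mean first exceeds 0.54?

k = 11

After k defective items and 0 good items the posterior is Beta(5+k, 13), with mean (5+k)/(5+13+k).
Set (5+k)/(18+k) > 0.54 and solve: k > (0.54·18 − 5)/(1 − 0.54) = 10.261.
The smallest integer exceeding 10.261 is 11.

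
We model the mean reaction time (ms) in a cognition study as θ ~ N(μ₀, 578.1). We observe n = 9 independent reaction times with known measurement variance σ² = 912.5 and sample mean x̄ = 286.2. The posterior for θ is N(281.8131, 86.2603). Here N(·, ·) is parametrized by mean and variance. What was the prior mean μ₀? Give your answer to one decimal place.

μ₀ = 256.8

The posterior mean is a precision-weighted average: μ_n = (τ₀μ₀ + τ_data·x̄)/(τ₀+τ_data), with τ₀=1/σ₀² and τ_data=n/σ².
Here τ₀ = 1/578.1 = 0.001730 and τ_data = 9/912.5 = 0.009863, so τ_n = 0.011593.
Rearranging for μ₀: μ₀ = (μ_n·τ_n − τ_data·x̄)/τ₀ = (281.8131·0.011593 − 0.009863·286.2) / 0.001730 = 0.444269/0.001730 ≈ 256.8.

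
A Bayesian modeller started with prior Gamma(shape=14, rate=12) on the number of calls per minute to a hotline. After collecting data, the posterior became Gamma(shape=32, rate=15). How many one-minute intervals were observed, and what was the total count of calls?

n = 3 one-minute intervals with total 18 calls

Gamma–Poisson conjugacy: posterior shape = α + Σxᵢ, posterior rate = β + n.
Matching: Σxᵢ = 32 − 14 = 18 and n = 15 − 12 = 3.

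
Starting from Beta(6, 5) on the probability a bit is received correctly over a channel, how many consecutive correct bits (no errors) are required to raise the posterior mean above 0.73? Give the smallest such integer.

k = 8

After k correct bits and 0 errors the posterior is Beta(6+k, 5), with mean (6+k)/(6+5+k).
Set (6+k)/(11+k) > 0.73 and solve: k > (0.73·11 − 6)/(1 − 0.73) = 7.519.
The smallest integer exceeding 7.519 is 8, and checking k=8: (14)/(19) = 0.7368 > 0.73.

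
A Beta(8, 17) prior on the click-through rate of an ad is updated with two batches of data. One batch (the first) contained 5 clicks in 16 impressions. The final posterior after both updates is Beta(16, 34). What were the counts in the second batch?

Sequential conjugate updates are equivalent to a single update on the pooled data, so total successes = posterior α − prior α and total failures = posterior β − prior β.
Total across both batches: 16−8=8 clicks, 34−17=17 non-clicks.
Subtract the first batch: 8−5=3 clicks and 17−11=6 non-clicks.

3 clicks and 6 non-clicks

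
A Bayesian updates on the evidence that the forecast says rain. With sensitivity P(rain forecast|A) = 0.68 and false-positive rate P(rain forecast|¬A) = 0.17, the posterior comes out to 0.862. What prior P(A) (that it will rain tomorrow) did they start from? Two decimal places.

P(A) = 0.61

Bayes' rule in odds form gives O(A|E) = O(A)·[P(E|A)/P(E|¬A)], hence O(A) = O(A|E)/LR.
Posterior odds = 0.862/(1−0.862) = 6.2464. LR = 0.68/0.17 = 4.0000.
Prior odds = 6.2464/4.0000 = 1.5616, so P(A) = 1.5616/(1+1.5616) ≈ 0.61.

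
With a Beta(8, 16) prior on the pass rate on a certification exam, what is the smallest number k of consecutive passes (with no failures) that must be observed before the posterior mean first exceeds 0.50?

After k passes and 0 failures the posterior is Beta(8+k, 16), with mean (8+k)/(8+16+k).
Set (8+k)/(24+k) > 0.50 and solve: k > (0.50·24 − 8)/(1 − 0.50) = 8.000.
The smallest integer exceeding 8.000 is 9, and checking k=9: (17)/(33) = 0.5152 > 0.50.

k = 9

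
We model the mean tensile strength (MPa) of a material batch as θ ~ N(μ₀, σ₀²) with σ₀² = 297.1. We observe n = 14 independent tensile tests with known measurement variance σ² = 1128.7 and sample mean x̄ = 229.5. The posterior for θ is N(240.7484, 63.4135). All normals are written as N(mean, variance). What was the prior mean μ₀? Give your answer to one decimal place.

μ₀ = 282.2

With known observation variance, the Normal–Normal posterior has precision τ_n = τ₀ + n/σ² and mean μ_n = (τ₀μ₀ + (n/σ²)x̄)/τ_n.
Here τ₀ = 1/297.1 = 0.003366 and τ_data = 14/1128.7 = 0.012404, so τ_n = 0.015770.
Rearranging for μ₀: μ₀ = (μ_n·τ_n − τ_data·x̄)/τ₀ = (240.7484·0.015770 − 0.012404·229.5) / 0.003366 = 0.949884/0.003366 ≈ 282.2.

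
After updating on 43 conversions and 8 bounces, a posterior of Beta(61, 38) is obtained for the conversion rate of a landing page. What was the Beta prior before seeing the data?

Under Beta–binomial conjugacy the posterior parameters are (α+s, β+f).
So α = 61 − 43 = 18 and β = 38 − 8 = 30.

Beta(18, 30)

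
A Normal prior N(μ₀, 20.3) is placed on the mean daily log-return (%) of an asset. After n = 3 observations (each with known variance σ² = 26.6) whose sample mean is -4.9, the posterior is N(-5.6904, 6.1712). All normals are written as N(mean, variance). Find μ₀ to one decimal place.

μ₀ = -7.5

With known observation variance, the Normal–Normal posterior has precision τ_n = τ₀ + n/σ² and mean μ_n = (τ₀μ₀ + (n/σ²)x̄)/τ_n.
Here τ₀ = 1/20.3 = 0.049261 and τ_data = 3/26.6 = 0.112782, so τ_n = 0.162043.
Rearranging for μ₀: μ₀ = (μ_n·τ_n − τ_data·x̄)/τ₀ = (-5.6904·0.162043 − 0.112782·-4.9) / 0.049261 = -0.369458/0.049261 ≈ -7.5.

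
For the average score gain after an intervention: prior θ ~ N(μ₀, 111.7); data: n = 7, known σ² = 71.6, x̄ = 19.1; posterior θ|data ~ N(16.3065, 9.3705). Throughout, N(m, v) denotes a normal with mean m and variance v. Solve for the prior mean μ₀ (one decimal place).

μ₀ = -14.2

The posterior mean is a precision-weighted average: μ_n = (τ₀μ₀ + τ_data·x̄)/(τ₀+τ_data), with τ₀=1/σ₀² and τ_data=n/σ².
Here τ₀ = 1/111.7 = 0.008953 and τ_data = 7/71.6 = 0.097765, so τ_n = 0.106718.
Rearranging for μ₀: μ₀ = (μ_n·τ_n − τ_data·x̄)/τ₀ = (16.3065·0.106718 − 0.097765·19.1) / 0.008953 = -0.127114/0.008953 ≈ -14.2.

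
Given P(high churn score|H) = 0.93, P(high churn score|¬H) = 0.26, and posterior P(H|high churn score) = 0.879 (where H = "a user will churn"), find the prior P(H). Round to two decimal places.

P(H) = 0.67

Bayes' rule in odds form gives O(H|E) = O(H)·[P(E|H)/P(E|¬H)], hence O(H) = O(H|E)/LR.
Posterior odds = 0.879/(1−0.879) = 7.2645. LR = 0.93/0.26 = 3.5769.
Prior odds = 7.2645/3.5769 = 2.0309, so P(H) = 2.0309/(1+2.0309) ≈ 0.67.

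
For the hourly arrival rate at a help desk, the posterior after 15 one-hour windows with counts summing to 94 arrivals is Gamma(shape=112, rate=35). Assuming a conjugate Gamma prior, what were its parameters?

Gamma–Poisson conjugacy: posterior shape = α + Σxᵢ, posterior rate = β + n.
So α = 112 − 94 = 18 and β = 35 − 15 = 20.

Gamma(shape=18, rate=20)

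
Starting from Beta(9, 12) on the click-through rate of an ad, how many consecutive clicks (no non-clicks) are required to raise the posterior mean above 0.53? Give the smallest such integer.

After k clicks and 0 non-clicks the posterior is Beta(9+k, 12), with mean (9+k)/(9+12+k).
Set (9+k)/(21+k) > 0.53 and solve: k > (0.53·21 − 9)/(1 − 0.53) = 4.532.
The smallest integer exceeding 4.532 is 5.

k = 5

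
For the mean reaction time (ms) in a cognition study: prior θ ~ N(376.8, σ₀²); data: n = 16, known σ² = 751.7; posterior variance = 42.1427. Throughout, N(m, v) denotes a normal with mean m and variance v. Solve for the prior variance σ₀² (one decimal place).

For the Normal–Normal model with known σ², precisions add: τ_n = τ₀ + n/σ².
So 1/σ₀² = 1/42.1427 − 16/751.7 = 0.023729 − 0.021285 = 0.002444.
Hence σ₀² = 1/0.002444 ≈ 409.2.

σ₀² = 409.2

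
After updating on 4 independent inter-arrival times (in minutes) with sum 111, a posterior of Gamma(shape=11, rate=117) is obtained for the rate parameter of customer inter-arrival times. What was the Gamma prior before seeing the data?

Gamma(shape=7, rate=6)

For an exponential likelihood with a Gamma(α, β) prior on the rate, n observations with total T give posterior Gamma(α+n, β+T).
So α = 11 − 4 = 7 and β = 117 − 111 = 6.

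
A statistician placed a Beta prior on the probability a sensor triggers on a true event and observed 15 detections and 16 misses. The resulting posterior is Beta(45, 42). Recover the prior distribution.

Under Beta–binomial conjugacy the posterior parameters are (a+s, b+f).
So a = 45 − 15 = 30 and b = 42 − 16 = 26.

Beta(30, 26)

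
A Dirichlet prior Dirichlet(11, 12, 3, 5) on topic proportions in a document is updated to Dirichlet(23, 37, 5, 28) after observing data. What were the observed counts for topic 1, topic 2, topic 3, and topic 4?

For a Dirichlet(α) prior with multinomial counts c, the posterior is Dirichlet(α + c) componentwise.
Counts are posterior − prior componentwise: 23−11=12, 37−12=25, 5−3=2, 28−5=23.

counts (12, 25, 2, 23)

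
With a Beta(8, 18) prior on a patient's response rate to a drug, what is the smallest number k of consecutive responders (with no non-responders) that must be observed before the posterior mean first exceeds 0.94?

After k responders and 0 non-responders the posterior is Beta(8+k, 18), with mean (8+k)/(8+18+k).
Set (8+k)/(26+k) > 0.94 and solve: k > (0.94·26 − 8)/(1 − 0.94) = 274.000.
The smallest integer exceeding 274.000 is 275.

k = 275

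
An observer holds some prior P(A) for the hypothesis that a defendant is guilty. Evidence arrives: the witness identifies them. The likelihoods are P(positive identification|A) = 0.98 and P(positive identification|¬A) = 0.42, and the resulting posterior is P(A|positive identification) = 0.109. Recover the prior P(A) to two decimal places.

In odds form, posterior odds = prior odds × likelihood ratio, so prior odds = posterior odds ÷ LR.
Posterior odds = 0.109/(1−0.109) = 0.1223. LR = 0.98/0.42 = 2.3333.
Prior odds = 0.1223/2.3333 = 0.0524, so P(A) = 0.0524/(1+0.0524) ≈ 0.05.

P(A) = 0.05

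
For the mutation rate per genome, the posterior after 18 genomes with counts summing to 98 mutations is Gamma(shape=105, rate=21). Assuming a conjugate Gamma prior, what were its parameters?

Gamma(shape=7, rate=3)

Gamma–Poisson conjugacy: posterior shape = α + Σxᵢ, posterior rate = β + n.
So α = 105 − 98 = 7 and β = 21 − 18 = 3.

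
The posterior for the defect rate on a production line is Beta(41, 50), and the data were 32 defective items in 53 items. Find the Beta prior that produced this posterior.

Under Beta–binomial conjugacy the posterior parameters are (a+s, b+f).
So a = 41 − 32 = 9 and b = 50 − 21 = 29.

Beta(9, 29)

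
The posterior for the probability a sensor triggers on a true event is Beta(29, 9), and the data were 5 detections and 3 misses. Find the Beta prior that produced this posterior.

A Beta(α, β) prior with s successes and f failures in binomial data gives a Beta(α+s, β+f) posterior.
Subtract the data counts: 29−5=24, 9−3=6.

Beta(24, 6)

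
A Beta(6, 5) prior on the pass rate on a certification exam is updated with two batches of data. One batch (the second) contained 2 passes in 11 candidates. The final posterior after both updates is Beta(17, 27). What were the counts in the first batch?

Sequential conjugate updates are equivalent to a single update on the pooled data, so total successes = posterior α − prior α and total failures = posterior β − prior β.
Total across both batches: 17−6=11 passes, 27−5=22 failures.
Subtract the second batch: 11−2=9 passes and 22−9=13 failures.

9 passes and 13 failures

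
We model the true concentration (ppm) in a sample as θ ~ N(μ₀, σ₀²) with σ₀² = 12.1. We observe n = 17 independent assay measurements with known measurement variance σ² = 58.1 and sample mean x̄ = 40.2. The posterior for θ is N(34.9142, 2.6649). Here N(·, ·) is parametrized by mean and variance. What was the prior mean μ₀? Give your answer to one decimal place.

With known observation variance, the Normal–Normal posterior has precision τ_n = τ₀ + n/σ² and mean μ_n = (τ₀μ₀ + (n/σ²)x̄)/τ_n.
Here τ₀ = 1/12.1 = 0.082645 and τ_data = 17/58.1 = 0.292599, so τ_n = 0.375244.
Rearranging for μ₀: μ₀ = (μ_n·τ_n − τ_data·x̄)/τ₀ = (34.9142·0.375244 − 0.292599·40.2) / 0.082645 = 1.338864/0.082645 ≈ 16.2.

μ₀ = 16.2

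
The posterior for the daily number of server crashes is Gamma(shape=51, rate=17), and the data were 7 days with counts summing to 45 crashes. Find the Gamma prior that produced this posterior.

Gamma(shape=6, rate=10)

Gamma–Poisson conjugacy: posterior shape = α + Σxᵢ, posterior rate = β + n.
So α = 51 − 45 = 6 and β = 17 − 7 = 10.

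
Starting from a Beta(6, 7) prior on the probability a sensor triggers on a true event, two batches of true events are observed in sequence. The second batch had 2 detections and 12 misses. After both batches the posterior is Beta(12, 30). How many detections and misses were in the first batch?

4 detections and 11 misses

Sequential conjugate updates are equivalent to a single update on the pooled data, so total successes = posterior α − prior α and total failures = posterior β − prior β.
Total across both batches: 12−6=6 detections, 30−7=23 misses.
Subtract the second batch: 6−2=4 detections and 23−12=11 misses.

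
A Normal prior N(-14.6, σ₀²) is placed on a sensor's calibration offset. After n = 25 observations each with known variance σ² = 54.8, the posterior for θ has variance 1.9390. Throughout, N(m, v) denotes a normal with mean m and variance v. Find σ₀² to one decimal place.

σ₀² = 16.8

Posterior precision equals prior precision plus data precision: 1/σ_n² = 1/σ₀² + n/σ².
So 1/σ₀² = 1/1.9390 − 25/54.8 = 0.515730 − 0.456204 = 0.059526.
Hence σ₀² = 1/0.059526 ≈ 16.8.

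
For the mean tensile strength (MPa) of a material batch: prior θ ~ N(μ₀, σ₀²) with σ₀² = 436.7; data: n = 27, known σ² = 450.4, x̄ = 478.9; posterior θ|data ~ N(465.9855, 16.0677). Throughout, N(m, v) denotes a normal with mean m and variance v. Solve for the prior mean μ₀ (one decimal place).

The posterior mean is a precision-weighted average: μ_n = (τ₀μ₀ + τ_data·x̄)/(τ₀+τ_data), with τ₀=1/σ₀² and τ_data=n/σ².
Here τ₀ = 1/436.7 = 0.002290 and τ_data = 27/450.4 = 0.059947, so τ_n = 0.062237.
Rearranging for μ₀: μ₀ = (μ_n·τ_n − τ_data·x̄)/τ₀ = (465.9855·0.062237 − 0.059947·478.9) / 0.002290 = 0.292921/0.002290 ≈ 127.9.

μ₀ = 127.9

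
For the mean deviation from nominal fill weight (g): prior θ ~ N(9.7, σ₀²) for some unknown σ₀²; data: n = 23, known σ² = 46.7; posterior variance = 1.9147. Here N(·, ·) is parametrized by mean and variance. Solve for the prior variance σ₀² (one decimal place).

Posterior precision equals prior precision plus data precision: 1/σ_n² = 1/σ₀² + n/σ².
So 1/σ₀² = 1/1.9147 − 23/46.7 = 0.522275 − 0.492505 = 0.029770.
Hence σ₀² = 1/0.029770 ≈ 33.6.

σ₀² = 33.6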